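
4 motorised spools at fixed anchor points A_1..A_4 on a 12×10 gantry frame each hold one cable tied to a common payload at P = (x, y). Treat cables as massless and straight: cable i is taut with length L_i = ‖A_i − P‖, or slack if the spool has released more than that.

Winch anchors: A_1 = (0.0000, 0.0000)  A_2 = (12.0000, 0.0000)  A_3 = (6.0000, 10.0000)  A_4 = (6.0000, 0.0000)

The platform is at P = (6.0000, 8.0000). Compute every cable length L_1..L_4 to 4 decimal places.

(10.0000, 10.0000, 2.0000, 8.0000)

cable 1: Δx=-6.0000, Δy=-8.0000; L_1 = √(Δx²+Δy²) = 10.0000
cable 2: Δx=6.0000, Δy=-8.0000; L_2 = √(Δx²+Δy²) = 10.0000
cable 3: Δx=0.0000, Δy=2.0000; L_3 = √(Δx²+Δy²) = 2.0000
cable 4: Δx=0.0000, Δy=-8.0000; L_4 = √(Δx²+Δy²) = 8.0000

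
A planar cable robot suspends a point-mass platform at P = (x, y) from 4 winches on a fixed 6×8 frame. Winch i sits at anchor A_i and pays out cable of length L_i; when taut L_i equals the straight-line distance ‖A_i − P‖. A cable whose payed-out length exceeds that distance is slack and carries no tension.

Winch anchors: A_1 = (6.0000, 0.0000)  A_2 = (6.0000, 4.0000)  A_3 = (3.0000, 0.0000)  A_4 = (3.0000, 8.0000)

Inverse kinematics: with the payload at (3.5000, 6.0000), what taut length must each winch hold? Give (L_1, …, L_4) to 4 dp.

(6.5000, 3.2016, 6.0208, 2.0616)

L_1: Δ = A_1−P = (2.5000, -6.0000) → ‖Δ‖ = √42.2500 = 6.5000
L_2: Δ = A_2−P = (2.5000, -2.0000) → ‖Δ‖ = √10.2500 = 3.2016
L_3: Δ = A_3−P = (-0.5000, -6.0000) → ‖Δ‖ = √36.2500 = 6.0208
L_4: Δ = A_4−P = (-0.5000, 2.0000) → ‖Δ‖ = √4.2500 = 2.0616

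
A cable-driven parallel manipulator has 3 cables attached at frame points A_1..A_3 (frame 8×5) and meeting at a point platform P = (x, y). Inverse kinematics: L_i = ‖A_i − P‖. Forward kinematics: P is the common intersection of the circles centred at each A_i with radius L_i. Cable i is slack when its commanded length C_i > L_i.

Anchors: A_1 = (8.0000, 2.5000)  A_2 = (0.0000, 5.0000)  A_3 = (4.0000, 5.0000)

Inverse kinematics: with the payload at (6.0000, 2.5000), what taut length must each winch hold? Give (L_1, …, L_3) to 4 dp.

(2.0000, 6.5000, 3.2016)

L_1 = √((8.0000−6.0000)² + (2.5000−2.5000)²) = 2.0000
L_2 = √((0.0000−6.0000)² + (5.0000−2.5000)²) = 6.5000
L_3 = √((4.0000−6.0000)² + (5.0000−2.5000)²) = 3.2016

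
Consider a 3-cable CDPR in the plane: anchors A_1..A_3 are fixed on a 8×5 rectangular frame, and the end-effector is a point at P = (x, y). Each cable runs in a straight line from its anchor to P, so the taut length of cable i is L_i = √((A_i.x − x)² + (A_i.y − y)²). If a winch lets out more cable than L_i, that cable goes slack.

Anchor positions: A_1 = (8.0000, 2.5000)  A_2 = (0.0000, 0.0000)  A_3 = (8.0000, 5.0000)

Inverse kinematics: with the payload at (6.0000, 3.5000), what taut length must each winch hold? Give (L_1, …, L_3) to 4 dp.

(2.2361, 6.9462, 2.5000)

cable 1: Δx=2.0000, Δy=-1.0000; L_1 = √(Δx²+Δy²) = 2.2361
cable 2: Δx=-6.0000, Δy=-3.5000; L_2 = √(Δx²+Δy²) = 6.9462
cable 3: Δx=2.0000, Δy=1.5000; L_3 = √(Δx²+Δy²) = 2.5000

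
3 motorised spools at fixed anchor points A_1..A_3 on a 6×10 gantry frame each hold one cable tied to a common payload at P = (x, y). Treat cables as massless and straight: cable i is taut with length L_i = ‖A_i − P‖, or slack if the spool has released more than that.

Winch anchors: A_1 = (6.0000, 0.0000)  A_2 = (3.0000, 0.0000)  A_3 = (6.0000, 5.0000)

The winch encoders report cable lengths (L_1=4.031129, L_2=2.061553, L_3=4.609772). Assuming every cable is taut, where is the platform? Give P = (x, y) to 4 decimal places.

(2.5000, 2.0000)

each cable: (A_i−P)·(A_i−P) = L_i²; let k_i = ‖A_i‖²−L_i²
k_1 = 36.0000+0.0000−16.2500 = 19.7500
row 1: 6.0000x + 0.0000y = 15.0000  (k_2=4.7500)
row 2: 0.0000x − 10.0000y = -20.0000  (k_3=39.7500)
Cramer on rows 1–2 → x = 2.5000, y = 2.0000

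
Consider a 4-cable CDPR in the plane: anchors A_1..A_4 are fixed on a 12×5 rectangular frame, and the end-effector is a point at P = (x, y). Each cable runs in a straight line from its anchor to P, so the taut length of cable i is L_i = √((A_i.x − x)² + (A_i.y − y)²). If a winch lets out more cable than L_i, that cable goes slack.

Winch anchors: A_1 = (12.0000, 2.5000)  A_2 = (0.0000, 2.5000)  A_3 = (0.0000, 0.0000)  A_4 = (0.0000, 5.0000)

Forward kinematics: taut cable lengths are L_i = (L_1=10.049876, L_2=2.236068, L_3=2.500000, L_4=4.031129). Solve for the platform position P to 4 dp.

each cable: (A_i−P)·(A_i−P) = L_i²; let k_i = ‖A_i‖²−L_i²
k_1 = 144.0000+6.2500−101.0000 = 49.2500
row 1: 24.0000x + 0.0000y = 48.0000  (k_2=1.2500)
row 2: 24.0000x + 5.0000y = 55.5000  (k_3=-6.2500)
row 3: 24.0000x − 5.0000y = 40.5000  (k_4=8.7500)
Cramer on rows 1–2 → x = 2.0000, y = 1.5000
check cable 4: ‖A_4−P‖² = 16.2500 ≈ L_4² = 16.2500 ✓

(2.0000, 1.5000)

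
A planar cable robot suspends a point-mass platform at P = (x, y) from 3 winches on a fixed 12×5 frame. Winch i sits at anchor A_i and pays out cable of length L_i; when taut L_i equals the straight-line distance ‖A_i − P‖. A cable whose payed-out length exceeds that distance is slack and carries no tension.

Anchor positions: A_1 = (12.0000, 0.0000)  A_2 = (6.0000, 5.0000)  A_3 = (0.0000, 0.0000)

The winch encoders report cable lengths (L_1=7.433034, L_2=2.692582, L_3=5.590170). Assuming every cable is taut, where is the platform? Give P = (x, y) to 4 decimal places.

(5.0000, 2.5000)

circle eqns → linear via eq_j − eq_1; set c_j = A_j·A_j − L_j²
c_1 = 144.0000+0.0000−55.2500 = 88.7500
12.0000·x − 10.0000·y = c_1−c_2 = 35.0000
24.0000·x + 0.0000·y = c_1−c_3 = 120.0000
solve first two rows → x=5.0000, y=2.5000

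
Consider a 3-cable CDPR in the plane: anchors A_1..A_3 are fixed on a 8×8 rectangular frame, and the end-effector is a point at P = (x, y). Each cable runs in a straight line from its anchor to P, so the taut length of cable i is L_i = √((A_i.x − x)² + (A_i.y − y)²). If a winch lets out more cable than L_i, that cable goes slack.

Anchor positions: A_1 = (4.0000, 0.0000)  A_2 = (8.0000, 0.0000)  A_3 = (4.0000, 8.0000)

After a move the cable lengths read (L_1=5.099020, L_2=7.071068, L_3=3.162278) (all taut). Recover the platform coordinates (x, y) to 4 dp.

(3.0000, 5.0000)

each cable: (A_i−P)·(A_i−P) = L_i²; let c_i = ‖A_i‖²−L_i²
c_1 = 16.0000+0.0000−26.0000 = -10.0000
row 1: -8.0000x + 0.0000y = -24.0000  (c_2=14.0000)
row 2: 0.0000x − 16.0000y = -80.0000  (c_3=70.0000)
Cramer on rows 1–2 → x = 3.0000, y = 5.0000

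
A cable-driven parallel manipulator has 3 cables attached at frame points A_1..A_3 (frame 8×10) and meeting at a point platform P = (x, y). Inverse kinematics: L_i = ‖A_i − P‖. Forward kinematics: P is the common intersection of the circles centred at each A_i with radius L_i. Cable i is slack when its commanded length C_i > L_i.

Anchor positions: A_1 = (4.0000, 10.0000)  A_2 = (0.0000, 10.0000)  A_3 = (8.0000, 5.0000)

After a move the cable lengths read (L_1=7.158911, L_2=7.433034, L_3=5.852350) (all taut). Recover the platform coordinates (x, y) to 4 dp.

circle eqns → linear via eq_j − eq_1; set k_j = A_j·A_j − L_j²
k_1 = 16.0000+100.0000−51.2500 = 64.7500
8.0000·x + 0.0000·y = k_1−k_2 = 20.0000
-8.0000·x + 10.0000·y = k_1−k_3 = 10.0000
solve first two rows → x=2.5000, y=3.0000

(2.5000, 3.0000)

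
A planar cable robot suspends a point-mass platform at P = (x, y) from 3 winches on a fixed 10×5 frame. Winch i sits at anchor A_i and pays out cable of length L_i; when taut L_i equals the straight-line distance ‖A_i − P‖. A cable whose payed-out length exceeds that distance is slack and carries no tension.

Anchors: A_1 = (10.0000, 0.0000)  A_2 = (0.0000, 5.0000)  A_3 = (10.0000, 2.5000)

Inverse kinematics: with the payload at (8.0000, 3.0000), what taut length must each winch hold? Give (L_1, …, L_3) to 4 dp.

cable 1: Δx=2.0000, Δy=-3.0000; L_1 = √(Δx²+Δy²) = 3.6056
cable 2: Δx=-8.0000, Δy=2.0000; L_2 = √(Δx²+Δy²) = 8.2462
cable 3: Δx=2.0000, Δy=-0.5000; L_3 = √(Δx²+Δy²) = 2.0616

(3.6056, 8.2462, 2.0616)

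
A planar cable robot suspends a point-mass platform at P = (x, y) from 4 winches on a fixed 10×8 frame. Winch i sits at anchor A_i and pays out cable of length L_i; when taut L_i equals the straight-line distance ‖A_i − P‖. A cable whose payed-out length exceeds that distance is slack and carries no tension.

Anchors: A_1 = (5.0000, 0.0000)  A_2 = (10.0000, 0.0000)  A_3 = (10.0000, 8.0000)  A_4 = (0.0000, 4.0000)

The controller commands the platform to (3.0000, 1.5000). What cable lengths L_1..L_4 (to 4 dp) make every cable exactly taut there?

(2.5000, 7.1589, 9.5525, 3.9051)

cable 1: Δx=2.0000, Δy=-1.5000; L_1 = √(Δx²+Δy²) = 2.5000
cable 2: Δx=7.0000, Δy=-1.5000; L_2 = √(Δx²+Δy²) = 7.1589
cable 3: Δx=7.0000, Δy=6.5000; L_3 = √(Δx²+Δy²) = 9.5525
cable 4: Δx=-3.0000, Δy=2.5000; L_4 = √(Δx²+Δy²) = 3.9051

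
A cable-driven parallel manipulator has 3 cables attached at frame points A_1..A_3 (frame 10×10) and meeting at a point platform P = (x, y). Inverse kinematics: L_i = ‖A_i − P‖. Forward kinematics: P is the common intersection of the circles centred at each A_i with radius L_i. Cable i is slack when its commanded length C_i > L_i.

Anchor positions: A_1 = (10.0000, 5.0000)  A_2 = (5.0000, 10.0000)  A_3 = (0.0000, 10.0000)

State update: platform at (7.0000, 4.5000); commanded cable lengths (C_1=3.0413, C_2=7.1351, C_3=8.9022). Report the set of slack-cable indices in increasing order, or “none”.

i=1: geometric 3.0414 vs commanded 3.0413 ⇒ taut
i=2: geometric 5.8523 vs commanded 7.1351 ⇒ slack
i=3: geometric 8.9022 vs commanded 8.9022 ⇒ taut

2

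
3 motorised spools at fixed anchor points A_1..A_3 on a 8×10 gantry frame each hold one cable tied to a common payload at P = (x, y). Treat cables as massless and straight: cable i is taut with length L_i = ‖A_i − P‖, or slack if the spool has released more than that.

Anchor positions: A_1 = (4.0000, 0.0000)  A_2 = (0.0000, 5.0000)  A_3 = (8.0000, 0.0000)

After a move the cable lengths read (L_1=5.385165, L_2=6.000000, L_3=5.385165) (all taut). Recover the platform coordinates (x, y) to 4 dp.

each cable: (A_i−P)·(A_i−P) = L_i²; let k_i = ‖A_i‖²−L_i²
k_1 = 16.0000+0.0000−29.0000 = -13.0000
row 1: 8.0000x − 10.0000y = -2.0000  (k_2=-11.0000)
row 2: -8.0000x + 0.0000y = -48.0000  (k_3=35.0000)
Cramer on rows 1–2 → x = 6.0000, y = 5.0000

(6.0000, 5.0000)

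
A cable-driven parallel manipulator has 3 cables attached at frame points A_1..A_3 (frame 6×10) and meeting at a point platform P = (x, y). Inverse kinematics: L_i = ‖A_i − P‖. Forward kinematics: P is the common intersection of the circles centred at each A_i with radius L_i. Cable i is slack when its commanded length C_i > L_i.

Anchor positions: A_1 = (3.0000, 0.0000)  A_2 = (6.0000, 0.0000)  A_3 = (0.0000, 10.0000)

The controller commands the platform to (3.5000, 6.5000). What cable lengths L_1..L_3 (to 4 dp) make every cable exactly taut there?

cable 1: Δx=-0.5000, Δy=-6.5000; L_1 = √(Δx²+Δy²) = 6.5192
cable 2: Δx=2.5000, Δy=-6.5000; L_2 = √(Δx²+Δy²) = 6.9642
cable 3: Δx=-3.5000, Δy=3.5000; L_3 = √(Δx²+Δy²) = 4.9497

(6.5192, 6.9642, 4.9497)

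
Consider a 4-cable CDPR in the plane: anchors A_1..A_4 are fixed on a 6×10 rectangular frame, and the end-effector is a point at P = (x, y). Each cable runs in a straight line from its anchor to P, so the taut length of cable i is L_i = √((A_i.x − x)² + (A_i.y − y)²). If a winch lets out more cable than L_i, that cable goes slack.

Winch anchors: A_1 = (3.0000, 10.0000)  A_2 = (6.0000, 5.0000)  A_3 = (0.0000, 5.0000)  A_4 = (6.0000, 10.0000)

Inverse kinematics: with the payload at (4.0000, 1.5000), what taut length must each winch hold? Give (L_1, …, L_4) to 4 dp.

L_1 = √((3.0000−4.0000)² + (10.0000−1.5000)²) = 8.5586
L_2 = √((6.0000−4.0000)² + (5.0000−1.5000)²) = 4.0311
L_3 = √((0.0000−4.0000)² + (5.0000−1.5000)²) = 5.3151
L_4 = √((6.0000−4.0000)² + (10.0000−1.5000)²) = 8.7321

(8.5586, 4.0311, 5.3151, 8.7321)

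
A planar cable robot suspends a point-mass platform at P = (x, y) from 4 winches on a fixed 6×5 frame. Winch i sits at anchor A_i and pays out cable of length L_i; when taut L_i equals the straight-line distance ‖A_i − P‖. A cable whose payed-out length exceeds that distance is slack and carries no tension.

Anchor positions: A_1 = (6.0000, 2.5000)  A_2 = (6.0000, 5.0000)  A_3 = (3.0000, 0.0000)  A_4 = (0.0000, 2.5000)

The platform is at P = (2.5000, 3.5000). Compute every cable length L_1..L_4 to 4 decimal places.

(3.6401, 3.8079, 3.5355, 2.6926)

L_1: Δ = A_1−P = (3.5000, -1.0000) → ‖Δ‖ = √13.2500 = 3.6401
L_2: Δ = A_2−P = (3.5000, 1.5000) → ‖Δ‖ = √14.5000 = 3.8079
L_3: Δ = A_3−P = (0.5000, -3.5000) → ‖Δ‖ = √12.5000 = 3.5355
L_4: Δ = A_4−P = (-2.5000, -1.0000) → ‖Δ‖ = √7.2500 = 2.6926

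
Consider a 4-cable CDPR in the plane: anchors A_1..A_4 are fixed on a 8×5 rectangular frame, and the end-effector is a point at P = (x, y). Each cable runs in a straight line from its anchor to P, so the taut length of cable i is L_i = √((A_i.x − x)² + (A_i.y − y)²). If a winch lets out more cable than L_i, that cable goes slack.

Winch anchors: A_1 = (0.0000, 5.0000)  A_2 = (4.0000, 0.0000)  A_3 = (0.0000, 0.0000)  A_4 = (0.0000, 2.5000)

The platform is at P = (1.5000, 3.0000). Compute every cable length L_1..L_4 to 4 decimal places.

(2.5000, 3.9051, 3.3541, 1.5811)

cable 1: Δx=-1.5000, Δy=2.0000; L_1 = √(Δx²+Δy²) = 2.5000
cable 2: Δx=2.5000, Δy=-3.0000; L_2 = √(Δx²+Δy²) = 3.9051
cable 3: Δx=-1.5000, Δy=-3.0000; L_3 = √(Δx²+Δy²) = 3.3541
cable 4: Δx=-1.5000, Δy=-0.5000; L_4 = √(Δx²+Δy²) = 1.5811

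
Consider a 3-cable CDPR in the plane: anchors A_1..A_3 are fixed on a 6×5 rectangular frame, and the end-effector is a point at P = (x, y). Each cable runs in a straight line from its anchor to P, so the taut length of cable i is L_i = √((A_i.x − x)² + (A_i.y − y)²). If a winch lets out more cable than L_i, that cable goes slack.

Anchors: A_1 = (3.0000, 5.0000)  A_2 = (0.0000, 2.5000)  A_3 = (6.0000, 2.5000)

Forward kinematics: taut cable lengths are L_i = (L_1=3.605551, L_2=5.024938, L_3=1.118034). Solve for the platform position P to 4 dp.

expand ‖A_i−P‖²=L_i² and subtract eq 1 (k_i ≔ ‖A_i‖²−L_i²)
k_1 = 9.0000+25.0000−13.0000 = 21.0000
eq1−eq2 → [6.0000  5.0000]·P = 40.0000
eq1−eq3 → [-6.0000  5.0000]·P = -20.0000
2×2 solve → P = (5.0000, 2.0000)

(5.0000, 2.0000)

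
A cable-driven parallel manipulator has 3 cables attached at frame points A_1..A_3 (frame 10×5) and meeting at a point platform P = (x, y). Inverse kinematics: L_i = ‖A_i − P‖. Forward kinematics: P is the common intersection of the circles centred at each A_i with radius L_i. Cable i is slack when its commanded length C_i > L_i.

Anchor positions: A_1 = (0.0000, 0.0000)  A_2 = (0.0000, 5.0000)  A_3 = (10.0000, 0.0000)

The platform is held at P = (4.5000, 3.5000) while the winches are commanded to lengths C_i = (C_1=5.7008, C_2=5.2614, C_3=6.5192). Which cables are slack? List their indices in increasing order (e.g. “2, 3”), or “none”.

2

i=1: geometric 5.7009 vs commanded 5.7008 ⇒ taut
i=2: geometric 4.7434 vs commanded 5.2614 ⇒ slack
i=3: geometric 6.5192 vs commanded 6.5192 ⇒ taut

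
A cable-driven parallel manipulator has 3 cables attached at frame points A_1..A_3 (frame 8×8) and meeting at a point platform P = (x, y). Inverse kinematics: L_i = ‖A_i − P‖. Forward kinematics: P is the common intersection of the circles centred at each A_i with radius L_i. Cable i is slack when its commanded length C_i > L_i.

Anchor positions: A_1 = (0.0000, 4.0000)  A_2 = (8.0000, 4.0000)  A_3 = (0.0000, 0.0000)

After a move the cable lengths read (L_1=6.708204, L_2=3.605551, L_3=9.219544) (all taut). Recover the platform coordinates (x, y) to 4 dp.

(6.0000, 7.0000)

circle eqns → linear via eq_j − eq_1; set k_j = A_j·A_j − L_j²
k_1 = 0.0000+16.0000−45.0000 = -29.0000
-16.0000·x + 0.0000·y = k_1−k_2 = -96.0000
0.0000·x + 8.0000·y = k_1−k_3 = 56.0000
solve first two rows → x=6.0000, y=7.0000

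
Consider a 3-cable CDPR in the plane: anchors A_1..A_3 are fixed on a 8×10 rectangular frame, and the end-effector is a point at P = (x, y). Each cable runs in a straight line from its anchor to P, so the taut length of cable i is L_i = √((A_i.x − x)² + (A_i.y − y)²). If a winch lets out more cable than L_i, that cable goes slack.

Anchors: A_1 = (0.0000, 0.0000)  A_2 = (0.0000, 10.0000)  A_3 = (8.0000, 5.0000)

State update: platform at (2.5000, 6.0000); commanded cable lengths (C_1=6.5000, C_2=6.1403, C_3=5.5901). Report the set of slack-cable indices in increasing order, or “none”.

i=1: geometric 6.5000 vs commanded 6.5000 ⇒ taut
i=2: geometric 4.7170 vs commanded 6.1403 ⇒ slack
i=3: geometric 5.5902 vs commanded 5.5901 ⇒ taut

2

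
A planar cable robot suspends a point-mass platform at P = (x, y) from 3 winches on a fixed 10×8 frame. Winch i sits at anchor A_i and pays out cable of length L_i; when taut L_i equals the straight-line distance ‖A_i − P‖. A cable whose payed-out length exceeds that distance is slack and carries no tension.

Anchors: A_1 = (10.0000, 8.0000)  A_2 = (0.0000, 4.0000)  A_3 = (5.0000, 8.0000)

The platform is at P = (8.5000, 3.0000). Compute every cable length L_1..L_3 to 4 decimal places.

(5.2202, 8.5586, 6.1033)

cable 1: Δx=1.5000, Δy=5.0000; L_1 = √(Δx²+Δy²) = 5.2202
cable 2: Δx=-8.5000, Δy=1.0000; L_2 = √(Δx²+Δy²) = 8.5586
cable 3: Δx=-3.5000, Δy=5.0000; L_3 = √(Δx²+Δy²) = 6.1033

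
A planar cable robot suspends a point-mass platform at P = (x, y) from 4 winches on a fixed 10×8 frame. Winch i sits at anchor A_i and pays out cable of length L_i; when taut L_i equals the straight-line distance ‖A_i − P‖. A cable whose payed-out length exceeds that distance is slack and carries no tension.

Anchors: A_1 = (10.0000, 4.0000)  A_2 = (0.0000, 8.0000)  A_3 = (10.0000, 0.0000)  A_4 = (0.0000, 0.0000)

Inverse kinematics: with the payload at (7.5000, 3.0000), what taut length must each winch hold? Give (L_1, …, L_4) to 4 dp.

(2.6926, 9.0139, 3.9051, 8.0777)

L_1: Δ = A_1−P = (2.5000, 1.0000) → ‖Δ‖ = √7.2500 = 2.6926
L_2: Δ = A_2−P = (-7.5000, 5.0000) → ‖Δ‖ = √81.2500 = 9.0139
L_3: Δ = A_3−P = (2.5000, -3.0000) → ‖Δ‖ = √15.2500 = 3.9051
L_4: Δ = A_4−P = (-7.5000, -3.0000) → ‖Δ‖ = √65.2500 = 8.0777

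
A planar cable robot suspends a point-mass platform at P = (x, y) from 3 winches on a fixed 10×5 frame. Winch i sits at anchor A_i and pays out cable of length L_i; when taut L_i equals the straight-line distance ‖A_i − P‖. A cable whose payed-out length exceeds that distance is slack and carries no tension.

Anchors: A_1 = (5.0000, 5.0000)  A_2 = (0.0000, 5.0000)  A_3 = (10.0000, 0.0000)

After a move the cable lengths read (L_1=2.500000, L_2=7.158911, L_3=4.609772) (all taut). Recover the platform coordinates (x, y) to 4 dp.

(7.0000, 3.5000)

expand ‖A_i−P‖²=L_i² and subtract eq 1 (q_i ≔ ‖A_i‖²−L_i²)
q_1 = 25.0000+25.0000−6.2500 = 43.7500
eq1−eq2 → [10.0000  0.0000]·P = 70.0000
eq1−eq3 → [-10.0000  10.0000]·P = -35.0000
2×2 solve → P = (7.0000, 3.5000)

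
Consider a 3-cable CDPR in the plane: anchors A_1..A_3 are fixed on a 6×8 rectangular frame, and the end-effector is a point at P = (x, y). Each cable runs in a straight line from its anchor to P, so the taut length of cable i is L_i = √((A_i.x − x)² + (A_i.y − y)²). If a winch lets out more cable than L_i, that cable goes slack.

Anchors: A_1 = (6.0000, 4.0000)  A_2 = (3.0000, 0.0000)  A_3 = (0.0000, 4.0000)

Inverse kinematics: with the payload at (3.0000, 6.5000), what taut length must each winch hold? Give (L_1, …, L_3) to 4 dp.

(3.9051, 6.5000, 3.9051)

L_1: Δ = A_1−P = (3.0000, -2.5000) → ‖Δ‖ = √15.2500 = 3.9051
L_2: Δ = A_2−P = (0.0000, -6.5000) → ‖Δ‖ = √42.2500 = 6.5000
L_3: Δ = A_3−P = (-3.0000, -2.5000) → ‖Δ‖ = √15.2500 = 3.9051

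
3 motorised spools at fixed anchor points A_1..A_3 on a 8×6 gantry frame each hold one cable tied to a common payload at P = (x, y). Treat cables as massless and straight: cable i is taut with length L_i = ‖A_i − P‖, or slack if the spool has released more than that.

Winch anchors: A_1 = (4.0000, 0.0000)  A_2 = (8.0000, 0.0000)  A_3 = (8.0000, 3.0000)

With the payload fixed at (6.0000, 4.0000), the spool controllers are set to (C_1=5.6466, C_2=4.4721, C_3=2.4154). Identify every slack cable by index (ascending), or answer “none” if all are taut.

cable 1: √((-2.0000)²+(-4.0000)²)=4.4721, C_1=5.6466: slack
cable 2: √((2.0000)²+(-4.0000)²)=4.4721, C_2=4.4721: taut
cable 3: √((2.0000)²+(-1.0000)²)=2.2361, C_3=2.4154: slack

1, 3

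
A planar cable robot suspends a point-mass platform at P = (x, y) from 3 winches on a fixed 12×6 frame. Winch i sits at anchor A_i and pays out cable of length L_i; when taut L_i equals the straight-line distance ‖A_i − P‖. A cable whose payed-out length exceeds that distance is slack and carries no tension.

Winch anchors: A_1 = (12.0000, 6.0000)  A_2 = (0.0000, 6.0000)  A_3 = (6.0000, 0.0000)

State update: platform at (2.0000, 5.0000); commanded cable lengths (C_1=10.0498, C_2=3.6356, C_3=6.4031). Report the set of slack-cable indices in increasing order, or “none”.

2

i=1: geometric 10.0499 vs commanded 10.0498 ⇒ taut
i=2: geometric 2.2361 vs commanded 3.6356 ⇒ slack
i=3: geometric 6.4031 vs commanded 6.4031 ⇒ taut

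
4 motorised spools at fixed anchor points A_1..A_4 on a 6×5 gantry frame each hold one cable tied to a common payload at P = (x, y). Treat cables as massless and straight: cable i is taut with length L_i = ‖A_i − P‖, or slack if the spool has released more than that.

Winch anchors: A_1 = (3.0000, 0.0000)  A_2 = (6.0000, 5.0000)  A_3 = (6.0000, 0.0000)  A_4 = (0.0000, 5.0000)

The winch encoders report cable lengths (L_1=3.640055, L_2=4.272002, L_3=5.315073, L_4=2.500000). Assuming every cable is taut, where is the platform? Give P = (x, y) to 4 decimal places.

circle eqns → linear via eq_j − eq_1; set q_j = A_j·A_j − L_j²
q_1 = 9.0000+0.0000−13.2500 = -4.2500
-6.0000·x − 10.0000·y = q_1−q_2 = -47.0000
-6.0000·x + 0.0000·y = q_1−q_3 = -12.0000
6.0000·x − 10.0000·y = q_1−q_4 = -23.0000
solve first two rows → x=2.0000, y=3.5000
check cable 4: ‖A_4−P‖² = 6.2500 ≈ L_4² = 6.2500 ✓

(2.0000, 3.5000)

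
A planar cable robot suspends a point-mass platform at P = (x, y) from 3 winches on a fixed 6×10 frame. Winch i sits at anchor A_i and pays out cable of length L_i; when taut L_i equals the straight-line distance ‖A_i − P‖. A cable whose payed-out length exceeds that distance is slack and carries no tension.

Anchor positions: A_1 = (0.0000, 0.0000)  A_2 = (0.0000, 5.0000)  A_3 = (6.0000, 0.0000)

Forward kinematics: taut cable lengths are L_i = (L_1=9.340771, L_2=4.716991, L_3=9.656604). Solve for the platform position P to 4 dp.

expand ‖A_i−P‖²=L_i² and subtract eq 1 (c_i ≔ ‖A_i‖²−L_i²)
c_1 = 0.0000+0.0000−87.2500 = -87.2500
eq1−eq2 → [0.0000  -10.0000]·P = -90.0000
eq1−eq3 → [-12.0000  0.0000]·P = -30.0000
2×2 solve → P = (2.5000, 9.0000)

(2.5000, 9.0000)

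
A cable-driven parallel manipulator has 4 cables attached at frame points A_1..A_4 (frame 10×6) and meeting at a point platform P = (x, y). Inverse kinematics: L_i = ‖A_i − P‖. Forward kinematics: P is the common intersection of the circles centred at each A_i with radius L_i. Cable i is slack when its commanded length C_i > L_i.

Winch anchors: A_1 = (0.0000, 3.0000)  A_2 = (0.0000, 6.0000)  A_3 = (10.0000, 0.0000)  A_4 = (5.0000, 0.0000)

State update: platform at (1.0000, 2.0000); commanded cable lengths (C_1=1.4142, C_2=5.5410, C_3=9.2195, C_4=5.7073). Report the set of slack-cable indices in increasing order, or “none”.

cable 1: √((-1.0000)²+(1.0000)²)=1.4142, C_1=1.4142: taut
cable 2: √((-1.0000)²+(4.0000)²)=4.1231, C_2=5.5410: slack
cable 3: √((9.0000)²+(-2.0000)²)=9.2195, C_3=9.2195: taut
cable 4: √((4.0000)²+(-2.0000)²)=4.4721, C_4=5.7073: slack

2, 4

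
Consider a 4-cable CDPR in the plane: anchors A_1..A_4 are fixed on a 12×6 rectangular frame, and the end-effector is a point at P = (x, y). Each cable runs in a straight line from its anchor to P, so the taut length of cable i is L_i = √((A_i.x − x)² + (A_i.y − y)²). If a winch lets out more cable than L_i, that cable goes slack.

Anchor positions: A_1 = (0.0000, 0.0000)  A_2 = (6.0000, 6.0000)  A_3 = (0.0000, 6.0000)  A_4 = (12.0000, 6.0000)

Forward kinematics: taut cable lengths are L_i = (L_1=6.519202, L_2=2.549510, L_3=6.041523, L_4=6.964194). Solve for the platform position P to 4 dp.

(5.5000, 3.5000)

each cable: (A_i−P)·(A_i−P) = L_i²; let c_i = ‖A_i‖²−L_i²
c_1 = 0.0000+0.0000−42.5000 = -42.5000
row 1: -12.0000x − 12.0000y = -108.0000  (c_2=65.5000)
row 2: 0.0000x − 12.0000y = -42.0000  (c_3=-0.5000)
row 3: -24.0000x − 12.0000y = -174.0000  (c_4=131.5000)
Cramer on rows 1–2 → x = 5.5000, y = 3.5000
check cable 4: ‖A_4−P‖² = 48.5000 ≈ L_4² = 48.5000 ✓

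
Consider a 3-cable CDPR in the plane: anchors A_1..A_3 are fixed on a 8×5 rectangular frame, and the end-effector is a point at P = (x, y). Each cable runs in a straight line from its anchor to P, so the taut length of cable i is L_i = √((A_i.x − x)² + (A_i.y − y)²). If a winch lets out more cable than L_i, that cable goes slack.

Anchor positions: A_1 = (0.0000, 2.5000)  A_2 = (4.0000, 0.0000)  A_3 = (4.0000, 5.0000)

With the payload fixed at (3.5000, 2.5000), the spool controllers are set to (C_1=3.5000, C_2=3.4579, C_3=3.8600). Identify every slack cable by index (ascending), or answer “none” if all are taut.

cable 1: √((-3.5000)²+(0.0000)²)=3.5000, C_1=3.5000: taut
cable 2: √((0.5000)²+(-2.5000)²)=2.5495, C_2=3.4579: slack
cable 3: √((0.5000)²+(2.5000)²)=2.5495, C_3=3.8600: slack

2, 3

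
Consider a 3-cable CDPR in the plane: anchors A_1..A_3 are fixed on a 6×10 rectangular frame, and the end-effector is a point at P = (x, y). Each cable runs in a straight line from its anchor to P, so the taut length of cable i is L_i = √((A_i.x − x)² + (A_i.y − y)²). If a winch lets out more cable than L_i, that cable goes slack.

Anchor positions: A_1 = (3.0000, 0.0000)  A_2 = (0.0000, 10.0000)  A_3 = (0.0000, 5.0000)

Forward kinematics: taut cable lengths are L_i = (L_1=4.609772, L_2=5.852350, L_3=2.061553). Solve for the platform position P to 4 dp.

(2.0000, 4.5000)

expand ‖A_i−P‖²=L_i² and subtract eq 1 (c_i ≔ ‖A_i‖²−L_i²)
c_1 = 9.0000+0.0000−21.2500 = -12.2500
eq1−eq2 → [6.0000  -20.0000]·P = -78.0000
eq1−eq3 → [6.0000  -10.0000]·P = -33.0000
2×2 solve → P = (2.0000, 4.5000)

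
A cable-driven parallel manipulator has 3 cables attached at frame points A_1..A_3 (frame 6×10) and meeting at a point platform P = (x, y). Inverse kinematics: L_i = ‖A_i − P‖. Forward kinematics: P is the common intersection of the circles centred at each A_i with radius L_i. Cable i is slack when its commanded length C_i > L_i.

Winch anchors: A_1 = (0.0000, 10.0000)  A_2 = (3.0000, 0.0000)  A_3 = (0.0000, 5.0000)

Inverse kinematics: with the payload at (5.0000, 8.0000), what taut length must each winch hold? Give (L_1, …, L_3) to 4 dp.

cable 1: Δx=-5.0000, Δy=2.0000; L_1 = √(Δx²+Δy²) = 5.3852
cable 2: Δx=-2.0000, Δy=-8.0000; L_2 = √(Δx²+Δy²) = 8.2462
cable 3: Δx=-5.0000, Δy=-3.0000; L_3 = √(Δx²+Δy²) = 5.8310

(5.3852, 8.2462, 5.8310)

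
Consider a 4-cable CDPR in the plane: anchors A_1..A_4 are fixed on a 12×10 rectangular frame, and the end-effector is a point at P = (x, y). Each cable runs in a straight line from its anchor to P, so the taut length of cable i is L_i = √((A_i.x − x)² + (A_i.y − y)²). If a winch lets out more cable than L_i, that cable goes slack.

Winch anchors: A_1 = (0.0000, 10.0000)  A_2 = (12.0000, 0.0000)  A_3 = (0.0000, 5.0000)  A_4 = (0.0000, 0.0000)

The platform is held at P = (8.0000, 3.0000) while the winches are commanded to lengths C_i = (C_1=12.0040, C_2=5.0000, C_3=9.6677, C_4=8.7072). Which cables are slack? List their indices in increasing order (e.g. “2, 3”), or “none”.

1, 3, 4

i=1: geometric 10.6301 vs commanded 12.0040 ⇒ slack
i=2: geometric 5.0000 vs commanded 5.0000 ⇒ taut
i=3: geometric 8.2462 vs commanded 9.6677 ⇒ slack
i=4: geometric 8.5440 vs commanded 8.7072 ⇒ slack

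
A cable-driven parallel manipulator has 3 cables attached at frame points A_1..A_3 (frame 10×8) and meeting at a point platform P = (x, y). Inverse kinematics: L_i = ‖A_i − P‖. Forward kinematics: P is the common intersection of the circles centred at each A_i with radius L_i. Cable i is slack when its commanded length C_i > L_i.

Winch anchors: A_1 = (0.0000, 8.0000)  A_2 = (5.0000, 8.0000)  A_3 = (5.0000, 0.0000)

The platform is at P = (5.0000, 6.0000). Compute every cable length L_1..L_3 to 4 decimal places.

(5.3852, 2.0000, 6.0000)

cable 1: Δx=-5.0000, Δy=2.0000; L_1 = √(Δx²+Δy²) = 5.3852
cable 2: Δx=0.0000, Δy=2.0000; L_2 = √(Δx²+Δy²) = 2.0000
cable 3: Δx=0.0000, Δy=-6.0000; L_3 = √(Δx²+Δy²) = 6.0000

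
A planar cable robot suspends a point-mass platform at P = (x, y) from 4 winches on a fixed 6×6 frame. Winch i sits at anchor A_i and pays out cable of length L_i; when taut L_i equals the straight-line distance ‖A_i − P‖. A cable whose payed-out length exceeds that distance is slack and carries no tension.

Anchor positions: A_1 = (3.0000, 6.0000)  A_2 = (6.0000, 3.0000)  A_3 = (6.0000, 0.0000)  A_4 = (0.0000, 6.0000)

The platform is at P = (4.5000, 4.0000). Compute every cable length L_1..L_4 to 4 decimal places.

(2.5000, 1.8028, 4.2720, 4.9244)

L_1: Δ = A_1−P = (-1.5000, 2.0000) → ‖Δ‖ = √6.2500 = 2.5000
L_2: Δ = A_2−P = (1.5000, -1.0000) → ‖Δ‖ = √3.2500 = 1.8028
L_3: Δ = A_3−P = (1.5000, -4.0000) → ‖Δ‖ = √18.2500 = 4.2720
L_4: Δ = A_4−P = (-4.5000, 2.0000) → ‖Δ‖ = √24.2500 = 4.9244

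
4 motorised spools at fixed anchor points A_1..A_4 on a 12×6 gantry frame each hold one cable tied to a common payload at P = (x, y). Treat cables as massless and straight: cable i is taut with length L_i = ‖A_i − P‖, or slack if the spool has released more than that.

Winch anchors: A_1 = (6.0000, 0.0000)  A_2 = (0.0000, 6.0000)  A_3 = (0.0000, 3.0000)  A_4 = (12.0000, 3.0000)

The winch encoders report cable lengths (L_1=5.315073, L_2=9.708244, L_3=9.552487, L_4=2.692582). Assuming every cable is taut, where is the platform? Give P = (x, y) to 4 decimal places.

each cable: (A_i−P)·(A_i−P) = L_i²; let k_i = ‖A_i‖²−L_i²
k_1 = 36.0000+0.0000−28.2500 = 7.7500
row 1: 12.0000x − 12.0000y = 66.0000  (k_2=-58.2500)
row 2: 12.0000x − 6.0000y = 90.0000  (k_3=-82.2500)
row 3: -12.0000x − 6.0000y = -138.0000  (k_4=145.7500)
Cramer on rows 1–2 → x = 9.5000, y = 4.0000
check cable 4: ‖A_4−P‖² = 7.2500 ≈ L_4² = 7.2500 ✓

(9.5000, 4.0000)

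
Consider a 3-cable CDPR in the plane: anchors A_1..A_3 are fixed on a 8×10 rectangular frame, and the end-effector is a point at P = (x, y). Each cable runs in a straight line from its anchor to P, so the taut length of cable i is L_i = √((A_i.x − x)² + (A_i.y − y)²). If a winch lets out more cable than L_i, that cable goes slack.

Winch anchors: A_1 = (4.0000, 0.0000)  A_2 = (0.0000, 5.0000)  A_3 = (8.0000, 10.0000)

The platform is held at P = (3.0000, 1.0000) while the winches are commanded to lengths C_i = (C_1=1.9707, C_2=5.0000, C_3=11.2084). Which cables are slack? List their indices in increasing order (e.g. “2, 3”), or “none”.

1, 3

cable 1: L_1 = ‖A_1−P‖ = 1.4142;  C_1 = 1.9707 → slack
cable 2: L_2 = ‖A_2−P‖ = 5.0000;  C_2 = 5.0000 → taut
cable 3: L_3 = ‖A_3−P‖ = 10.2956;  C_3 = 11.2084 → slack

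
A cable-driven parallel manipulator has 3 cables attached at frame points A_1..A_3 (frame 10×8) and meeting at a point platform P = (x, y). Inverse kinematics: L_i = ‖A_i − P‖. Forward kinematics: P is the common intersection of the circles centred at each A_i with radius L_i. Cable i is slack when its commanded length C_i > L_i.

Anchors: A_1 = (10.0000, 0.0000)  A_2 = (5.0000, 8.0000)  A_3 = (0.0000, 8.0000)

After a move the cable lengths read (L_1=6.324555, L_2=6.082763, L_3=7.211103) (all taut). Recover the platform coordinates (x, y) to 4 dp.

(4.0000, 2.0000)

circle eqns → linear via eq_j − eq_1; set q_j = A_j·A_j − L_j²
q_1 = 100.0000+0.0000−40.0000 = 60.0000
10.0000·x − 16.0000·y = q_1−q_2 = 8.0000
20.0000·x − 16.0000·y = q_1−q_3 = 48.0000
solve first two rows → x=4.0000, y=2.0000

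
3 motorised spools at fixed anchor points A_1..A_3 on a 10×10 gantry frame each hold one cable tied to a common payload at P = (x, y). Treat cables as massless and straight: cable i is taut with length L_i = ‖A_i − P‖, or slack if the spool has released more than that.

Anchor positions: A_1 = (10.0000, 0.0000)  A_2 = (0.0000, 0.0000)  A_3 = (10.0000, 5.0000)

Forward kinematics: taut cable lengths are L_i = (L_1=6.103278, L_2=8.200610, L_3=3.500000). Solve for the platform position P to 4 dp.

(6.5000, 5.0000)

expand ‖A_i−P‖²=L_i² and subtract eq 1 (k_i ≔ ‖A_i‖²−L_i²)
k_1 = 100.0000+0.0000−37.2500 = 62.7500
eq1−eq2 → [20.0000  0.0000]·P = 130.0000
eq1−eq3 → [0.0000  -10.0000]·P = -50.0000
2×2 solve → P = (6.5000, 5.0000)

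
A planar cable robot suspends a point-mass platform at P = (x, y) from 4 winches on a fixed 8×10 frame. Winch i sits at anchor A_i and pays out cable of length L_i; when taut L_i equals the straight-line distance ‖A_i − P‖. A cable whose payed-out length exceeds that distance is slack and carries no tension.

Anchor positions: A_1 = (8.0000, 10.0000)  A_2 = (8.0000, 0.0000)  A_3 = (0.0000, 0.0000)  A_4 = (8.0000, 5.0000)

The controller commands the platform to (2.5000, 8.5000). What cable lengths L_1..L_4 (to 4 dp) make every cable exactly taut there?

(5.7009, 10.1242, 8.8600, 6.5192)

L_1 = √((8.0000−2.5000)² + (10.0000−8.5000)²) = 5.7009
L_2 = √((8.0000−2.5000)² + (0.0000−8.5000)²) = 10.1242
L_3 = √((0.0000−2.5000)² + (0.0000−8.5000)²) = 8.8600
L_4 = √((8.0000−2.5000)² + (5.0000−8.5000)²) = 6.5192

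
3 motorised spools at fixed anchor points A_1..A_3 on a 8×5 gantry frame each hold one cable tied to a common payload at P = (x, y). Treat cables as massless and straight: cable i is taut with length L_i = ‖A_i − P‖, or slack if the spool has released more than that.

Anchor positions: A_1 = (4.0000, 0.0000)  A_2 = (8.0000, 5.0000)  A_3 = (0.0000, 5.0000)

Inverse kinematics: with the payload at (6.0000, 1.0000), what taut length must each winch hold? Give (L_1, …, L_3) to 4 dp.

(2.2361, 4.4721, 7.2111)

cable 1: Δx=-2.0000, Δy=-1.0000; L_1 = √(Δx²+Δy²) = 2.2361
cable 2: Δx=2.0000, Δy=4.0000; L_2 = √(Δx²+Δy²) = 4.4721
cable 3: Δx=-6.0000, Δy=4.0000; L_3 = √(Δx²+Δy²) = 7.2111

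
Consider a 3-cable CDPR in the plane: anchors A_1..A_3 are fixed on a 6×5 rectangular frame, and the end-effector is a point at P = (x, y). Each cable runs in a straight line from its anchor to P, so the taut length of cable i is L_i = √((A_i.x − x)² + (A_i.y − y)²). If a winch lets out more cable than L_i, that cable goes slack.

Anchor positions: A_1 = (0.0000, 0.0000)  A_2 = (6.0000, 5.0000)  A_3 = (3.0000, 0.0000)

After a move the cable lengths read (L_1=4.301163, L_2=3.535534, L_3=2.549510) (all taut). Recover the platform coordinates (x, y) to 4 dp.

circle eqns → linear via eq_j − eq_1; set c_j = A_j·A_j − L_j²
c_1 = 0.0000+0.0000−18.5000 = -18.5000
-12.0000·x − 10.0000·y = c_1−c_2 = -67.0000
-6.0000·x + 0.0000·y = c_1−c_3 = -21.0000
solve first two rows → x=3.5000, y=2.5000

(3.5000, 2.5000)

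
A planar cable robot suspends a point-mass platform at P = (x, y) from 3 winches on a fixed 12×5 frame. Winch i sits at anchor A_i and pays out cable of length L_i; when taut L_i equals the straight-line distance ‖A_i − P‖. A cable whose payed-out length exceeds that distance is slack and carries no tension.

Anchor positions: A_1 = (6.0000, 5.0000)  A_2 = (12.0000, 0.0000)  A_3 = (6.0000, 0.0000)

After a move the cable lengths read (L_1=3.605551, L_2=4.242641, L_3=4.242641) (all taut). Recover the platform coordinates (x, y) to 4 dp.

(9.0000, 3.0000)

circle eqns → linear via eq_j − eq_1; set c_j = A_j·A_j − L_j²
c_1 = 36.0000+25.0000−13.0000 = 48.0000
-12.0000·x + 10.0000·y = c_1−c_2 = -78.0000
0.0000·x + 10.0000·y = c_1−c_3 = 30.0000
solve first two rows → x=9.0000, y=3.0000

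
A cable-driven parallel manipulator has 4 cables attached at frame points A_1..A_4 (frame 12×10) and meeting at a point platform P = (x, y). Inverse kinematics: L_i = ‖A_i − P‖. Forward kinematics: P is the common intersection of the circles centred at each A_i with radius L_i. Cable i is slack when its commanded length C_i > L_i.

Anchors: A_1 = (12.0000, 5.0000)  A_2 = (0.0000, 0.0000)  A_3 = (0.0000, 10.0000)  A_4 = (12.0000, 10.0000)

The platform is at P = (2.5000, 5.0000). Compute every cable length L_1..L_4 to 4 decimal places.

(9.5000, 5.5902, 5.5902, 10.7355)

L_1: Δ = A_1−P = (9.5000, 0.0000) → ‖Δ‖ = √90.2500 = 9.5000
L_2: Δ = A_2−P = (-2.5000, -5.0000) → ‖Δ‖ = √31.2500 = 5.5902
L_3: Δ = A_3−P = (-2.5000, 5.0000) → ‖Δ‖ = √31.2500 = 5.5902
L_4: Δ = A_4−P = (9.5000, 5.0000) → ‖Δ‖ = √115.2500 = 10.7355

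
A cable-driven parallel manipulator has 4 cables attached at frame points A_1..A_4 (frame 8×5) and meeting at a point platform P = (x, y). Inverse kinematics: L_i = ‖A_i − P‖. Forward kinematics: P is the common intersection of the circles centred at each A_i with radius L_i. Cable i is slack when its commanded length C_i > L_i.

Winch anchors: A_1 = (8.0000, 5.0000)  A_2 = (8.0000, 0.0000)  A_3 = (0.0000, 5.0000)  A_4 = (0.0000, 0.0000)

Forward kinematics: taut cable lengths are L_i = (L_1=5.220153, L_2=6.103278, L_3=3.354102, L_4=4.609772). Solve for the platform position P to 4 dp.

(3.0000, 3.5000)

each cable: (A_i−P)·(A_i−P) = L_i²; let k_i = ‖A_i‖²−L_i²
k_1 = 64.0000+25.0000−27.2500 = 61.7500
row 1: 0.0000x + 10.0000y = 35.0000  (k_2=26.7500)
row 2: 16.0000x + 0.0000y = 48.0000  (k_3=13.7500)
row 3: 16.0000x + 10.0000y = 83.0000  (k_4=-21.2500)
Cramer on rows 1–2 → x = 3.0000, y = 3.5000
check cable 4: ‖A_4−P‖² = 21.2500 ≈ L_4² = 21.2500 ✓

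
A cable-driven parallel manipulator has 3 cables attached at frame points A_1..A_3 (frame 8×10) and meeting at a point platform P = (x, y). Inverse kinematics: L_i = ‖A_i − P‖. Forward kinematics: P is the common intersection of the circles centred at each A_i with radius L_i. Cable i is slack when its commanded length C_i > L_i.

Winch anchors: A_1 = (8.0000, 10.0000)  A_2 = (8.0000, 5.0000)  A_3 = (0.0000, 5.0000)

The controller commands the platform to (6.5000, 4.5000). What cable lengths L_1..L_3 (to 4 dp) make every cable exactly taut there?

L_1: Δ = A_1−P = (1.5000, 5.5000) → ‖Δ‖ = √32.5000 = 5.7009
L_2: Δ = A_2−P = (1.5000, 0.5000) → ‖Δ‖ = √2.5000 = 1.5811
L_3: Δ = A_3−P = (-6.5000, 0.5000) → ‖Δ‖ = √42.5000 = 6.5192

(5.7009, 1.5811, 6.5192)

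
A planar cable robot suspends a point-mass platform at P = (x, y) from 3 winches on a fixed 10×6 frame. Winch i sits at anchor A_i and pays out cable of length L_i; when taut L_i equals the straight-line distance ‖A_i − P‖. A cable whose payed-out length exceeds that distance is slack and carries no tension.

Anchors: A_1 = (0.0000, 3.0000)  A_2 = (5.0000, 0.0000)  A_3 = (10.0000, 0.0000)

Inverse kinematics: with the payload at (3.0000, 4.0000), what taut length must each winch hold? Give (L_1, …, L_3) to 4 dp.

L_1 = √((0.0000−3.0000)² + (3.0000−4.0000)²) = 3.1623
L_2 = √((5.0000−3.0000)² + (0.0000−4.0000)²) = 4.4721
L_3 = √((10.0000−3.0000)² + (0.0000−4.0000)²) = 8.0623

(3.1623, 4.4721, 8.0623)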